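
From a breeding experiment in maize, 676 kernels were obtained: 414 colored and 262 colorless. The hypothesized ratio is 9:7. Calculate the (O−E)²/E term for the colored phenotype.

Total ratio parts = 16. Expected numbers out of 676:
  colored: 676 × 9/16 = 380.25
  colorless: 676 × 7/16 = 295.75
Contribution of colored: (414 − 380.25)² / 380.25 = 2.9956

2.996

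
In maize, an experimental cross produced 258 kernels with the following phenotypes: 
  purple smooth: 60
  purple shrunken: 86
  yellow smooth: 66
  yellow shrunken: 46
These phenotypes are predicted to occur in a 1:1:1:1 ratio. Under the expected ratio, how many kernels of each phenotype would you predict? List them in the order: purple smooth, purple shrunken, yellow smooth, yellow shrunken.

Under the 1:1:1:1 hypothesis (Σ ratio = 4, N = 258):
  purple smooth: 258 × 1/4 = 64.5
  purple shrunken: 258 × 1/4 = 64.5
  yellow smooth: 258 × 1/4 = 64.5
  yellow shrunken: 258 × 1/4 = 64.5

64.5, 64.5, 64.5, 64.5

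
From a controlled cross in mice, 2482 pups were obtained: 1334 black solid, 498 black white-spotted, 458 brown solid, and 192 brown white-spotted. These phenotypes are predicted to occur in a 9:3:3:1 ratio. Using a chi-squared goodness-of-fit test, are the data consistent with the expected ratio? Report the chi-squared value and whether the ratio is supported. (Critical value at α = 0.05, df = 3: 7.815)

Expected counts for N = 2482 under a 9:3:3:1 ratio (total parts = 16):
  black solid: 2482 × 9/16 = 1396.125
  black white-spotted: 2482 × 3/16 = 465.375
  brown solid: 2482 × 3/16 = 465.375
  brown white-spotted: 2482 × 1/16 = 155.125
χ² = Σ (O − E)² / E
  black solid: (1334 − 1396.125)² / 1396.125 = 2.7644
  black white-spotted: (498 − 465.375)² / 465.375 = 2.2872
  brown solid: (458 − 465.375)² / 465.375 = 0.1169
  brown white-spotted: (192 − 155.125)² / 155.125 = 8.7656
χ² = 2.7644 + 2.2872 + 0.1169 + 8.7656 = 13.9341 ≈ 13.934
Degrees of freedom = 4 − 1 = 3; critical value at α = 0.05 is 7.815.
Since 13.934 > 7.815, we reject the null hypothesis — the data do not fit the 9:3:3:1 ratio.

13.934; not consistent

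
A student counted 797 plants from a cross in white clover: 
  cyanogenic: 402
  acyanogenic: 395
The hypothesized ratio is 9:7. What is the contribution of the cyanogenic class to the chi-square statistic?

Total ratio parts = 16. Expected numbers out of 797:
  cyanogenic: 797 × 9/16 = 448.3125
  acyanogenic: 797 × 7/16 = 348.6875
Contribution of cyanogenic: (402 − 448.3125)² / 448.3125 = 4.7843

4.784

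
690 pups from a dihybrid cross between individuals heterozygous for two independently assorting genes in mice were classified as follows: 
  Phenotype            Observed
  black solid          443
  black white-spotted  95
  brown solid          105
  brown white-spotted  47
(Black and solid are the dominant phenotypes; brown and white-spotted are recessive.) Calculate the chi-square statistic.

A dihybrid F₂ with independent assortment and complete dominance at both loci gives a 9:3:3:1 phenotypic ratio.
Under the 9:3:3:1 hypothesis (Σ ratio = 16, N = 690):
  black solid: 690 × 9/16 = 388.125
  black white-spotted: 690 × 3/16 = 129.375
  brown solid: 690 × 3/16 = 129.375
  brown white-spotted: 690 × 1/16 = 43.125
χ² = Σ (O − E)² / E
  black solid: (443 − 388.125)² / 388.125 = 7.7585
  black white-spotted: (95 − 129.375)² / 129.375 = 9.1335
  brown solid: (105 − 129.375)² / 129.375 = 4.5924
  brown white-spotted: (47 − 43.125)² / 43.125 = 0.3482
χ² = 7.7585 + 9.1335 + 4.5924 + 0.3482 = 21.8326 ≈ 21.833

21.833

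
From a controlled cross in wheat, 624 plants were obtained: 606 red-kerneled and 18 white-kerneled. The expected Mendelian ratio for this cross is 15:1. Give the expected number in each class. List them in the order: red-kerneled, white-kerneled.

585, 39

Under the 15:1 hypothesis (Σ ratio = 16, N = 624):
  red-kerneled: 624 × 15/16 = 585
  white-kerneled: 624 × 1/16 = 39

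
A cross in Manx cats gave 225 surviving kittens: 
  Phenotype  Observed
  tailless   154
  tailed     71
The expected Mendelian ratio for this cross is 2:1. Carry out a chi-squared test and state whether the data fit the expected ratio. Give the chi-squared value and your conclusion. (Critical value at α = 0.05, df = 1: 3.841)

0.320; consistent

Expected counts for N = 225 under a 2:1 ratio (total parts = 3):
  tailless: 225 × 2/3 = 150
  tailed: 225 × 1/3 = 75
χ² = Σ (O − E)² / E
  tailless: (154 − 150)² / 150 = 0.1067
  tailed: (71 − 75)² / 75 = 0.2133
χ² = 0.1067 + 0.2133 = 0.320
Degrees of freedom = 2 − 1 = 1; critical value at α = 0.05 is 3.841.
Since 0.320 < 3.841, we fail to reject the null hypothesis — the data are consistent with the 2:1 ratio.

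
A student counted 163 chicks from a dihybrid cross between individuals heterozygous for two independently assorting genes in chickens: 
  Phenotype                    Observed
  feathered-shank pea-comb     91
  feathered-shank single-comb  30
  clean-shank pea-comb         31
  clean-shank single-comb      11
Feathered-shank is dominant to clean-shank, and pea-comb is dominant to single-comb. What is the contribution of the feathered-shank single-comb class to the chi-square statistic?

0.010

A dihybrid F₂ with independent assortment and complete dominance at both loci gives a 9:3:3:1 phenotypic ratio.
Total ratio parts = 16. Expected numbers out of 163:
  feathered-shank pea-comb: 163 × 9/16 = 91.6875
  feathered-shank single-comb: 163 × 3/16 = 30.5625
  clean-shank pea-comb: 163 × 3/16 = 30.5625
  clean-shank single-comb: 163 × 1/16 = 10.1875
Contribution of feathered-shank single-comb: (30 − 30.5625)² / 30.5625 = 0.0104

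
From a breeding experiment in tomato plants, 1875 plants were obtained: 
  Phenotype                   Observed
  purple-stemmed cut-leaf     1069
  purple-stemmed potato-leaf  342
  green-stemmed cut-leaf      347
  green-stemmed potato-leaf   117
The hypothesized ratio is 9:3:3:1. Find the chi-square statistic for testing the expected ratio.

Expected counts for N = 1875 under a 9:3:3:1 ratio (total parts = 16):
  purple-stemmed cut-leaf: 1875 × 9/16 = 1054.6875
  purple-stemmed potato-leaf: 1875 × 3/16 = 351.5625
  green-stemmed cut-leaf: 1875 × 3/16 = 351.5625
  green-stemmed potato-leaf: 1875 × 1/16 = 117.1875
χ² = Σ (O − E)² / E
  purple-stemmed cut-leaf: (1069 − 1054.6875)² / 1054.6875 = 0.1942
  purple-stemmed potato-leaf: (342 − 351.5625)² / 351.5625 = 0.2601
  green-stemmed cut-leaf: (347 − 351.5625)² / 351.5625 = 0.0592
  green-stemmed potato-leaf: (117 − 117.1875)² / 117.1875 = 0.0003
χ² = 0.1942 + 0.2601 + 0.0592 + 0.0003 = 0.5138 ≈ 0.514

0.514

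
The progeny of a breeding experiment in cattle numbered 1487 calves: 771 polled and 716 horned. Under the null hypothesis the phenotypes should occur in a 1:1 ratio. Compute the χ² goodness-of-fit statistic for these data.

2.034

Expected counts for N = 1487 under a 1:1 ratio (total parts = 2):
  polled: 1487 × 1/2 = 743.5
  horned: 1487 × 1/2 = 743.5
χ² = Σ (O − E)² / E
  polled: (771 − 743.5)² / 743.5 = 1.0171
  horned: (716 − 743.5)² / 743.5 = 1.0171
χ² = 1.0171 + 1.0171 = 2.0342 ≈ 2.034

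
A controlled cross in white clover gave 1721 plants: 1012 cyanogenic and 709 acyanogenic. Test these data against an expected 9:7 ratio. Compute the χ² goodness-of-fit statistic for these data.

4.558

Under the 9:7 hypothesis (Σ ratio = 16, N = 1721):
  cyanogenic: 1721 × 9/16 = 968.0625
  acyanogenic: 1721 × 7/16 = 752.9375
χ² = Σ (O − E)² / E
  cyanogenic: (1012 − 968.0625)² / 968.0625 = 1.9942
  acyanogenic: (709 − 752.9375)² / 752.9375 = 2.5640
χ² = 1.9942 + 2.5640 = 4.5582 ≈ 4.558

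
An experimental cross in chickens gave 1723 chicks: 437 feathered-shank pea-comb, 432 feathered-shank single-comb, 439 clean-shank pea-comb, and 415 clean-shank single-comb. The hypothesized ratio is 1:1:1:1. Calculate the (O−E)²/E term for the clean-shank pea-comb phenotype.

0.158

Expected counts for N = 1723 under a 1:1:1:1 ratio (total parts = 4):
  feathered-shank pea-comb: 1723 × 1/4 = 430.75
  feathered-shank single-comb: 1723 × 1/4 = 430.75
  clean-shank pea-comb: 1723 × 1/4 = 430.75
  clean-shank single-comb: 1723 × 1/4 = 430.75
Contribution of clean-shank pea-comb: (439 − 430.75)² / 430.75 = 0.1580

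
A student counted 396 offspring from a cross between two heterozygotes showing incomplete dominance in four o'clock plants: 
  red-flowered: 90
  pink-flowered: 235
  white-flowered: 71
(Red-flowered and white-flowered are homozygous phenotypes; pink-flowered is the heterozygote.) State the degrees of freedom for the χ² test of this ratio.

With incomplete dominance, a heterozygote × heterozygote cross gives a 1:2:1 phenotypic ratio.
A goodness-of-fit test with 3 phenotype classes has df = 3 − 1 = 2.

2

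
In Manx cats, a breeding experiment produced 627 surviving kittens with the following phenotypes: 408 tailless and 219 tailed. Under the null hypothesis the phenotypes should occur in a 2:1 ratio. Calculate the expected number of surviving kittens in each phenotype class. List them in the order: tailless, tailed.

418, 209

Under the 2:1 hypothesis (Σ ratio = 3, N = 627):
  tailless: 627 × 2/3 = 418
  tailed: 627 × 1/3 = 209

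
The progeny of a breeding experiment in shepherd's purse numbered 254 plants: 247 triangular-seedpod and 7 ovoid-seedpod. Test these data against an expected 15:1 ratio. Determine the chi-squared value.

5.292

Expected counts for N = 254 under a 15:1 ratio (total parts = 16):
  triangular-seedpod: 254 × 15/16 = 238.125
  ovoid-seedpod: 254 × 1/16 = 15.875
χ² = Σ (O − E)² / E
  triangular-seedpod: (247 − 238.125)² / 238.125 = 0.3308
  ovoid-seedpod: (7 − 15.875)² / 15.875 = 4.9616
χ² = 0.3308 + 4.9616 = 5.2924 ≈ 5.292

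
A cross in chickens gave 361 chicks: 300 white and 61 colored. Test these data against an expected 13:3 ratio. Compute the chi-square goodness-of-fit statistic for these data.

0.813

Expected counts for N = 361 under a 13:3 ratio (total parts = 16):
  white: 361 × 13/16 = 293.3125
  colored: 361 × 3/16 = 67.6875
χ² = Σ (O − E)² / E
  white: (300 − 293.3125)² / 293.3125 = 0.1525
  colored: (61 − 67.6875)² / 67.6875 = 0.6607
χ² = 0.1525 + 0.6607 = 0.8132 ≈ 0.813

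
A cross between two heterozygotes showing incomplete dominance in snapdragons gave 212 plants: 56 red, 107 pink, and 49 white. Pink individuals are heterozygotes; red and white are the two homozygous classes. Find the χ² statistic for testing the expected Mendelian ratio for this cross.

With incomplete dominance, a heterozygote × heterozygote cross gives a 1:2:1 phenotypic ratio.
Under the 1:2:1 hypothesis (Σ ratio = 4, N = 212):
  red: 212 × 1/4 = 53
  pink: 212 × 2/4 = 106
  white: 212 × 1/4 = 53
χ² = Σ (O − E)² / E
  red: (56 − 53)² / 53 = 0.1698
  pink: (107 − 106)² / 106 = 0.0094
  white: (49 − 53)² / 53 = 0.3019
χ² = 0.1698 + 0.0094 + 0.3019 = 0.4811 ≈ 0.481

0.481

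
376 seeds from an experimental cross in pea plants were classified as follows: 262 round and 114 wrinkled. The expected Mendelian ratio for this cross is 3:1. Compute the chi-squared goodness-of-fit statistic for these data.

5.674

Expected counts for N = 376 under a 3:1 ratio (total parts = 4):
  round: 376 × 3/4 = 282
  wrinkled: 376 × 1/4 = 94
χ² = Σ (O − E)² / E
  round: (262 − 282)² / 282 = 1.4184
  wrinkled: (114 − 94)² / 94 = 4.2553
χ² = 1.4184 + 4.2553 = 5.6737 ≈ 5.674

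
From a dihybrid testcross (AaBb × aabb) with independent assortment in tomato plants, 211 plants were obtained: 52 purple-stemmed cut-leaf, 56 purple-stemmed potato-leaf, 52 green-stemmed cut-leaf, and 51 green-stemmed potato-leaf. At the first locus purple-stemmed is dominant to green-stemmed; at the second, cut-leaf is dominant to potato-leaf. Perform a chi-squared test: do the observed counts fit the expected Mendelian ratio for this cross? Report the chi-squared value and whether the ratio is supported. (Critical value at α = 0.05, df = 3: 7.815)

A dihybrid testcross with independent assortment gives a 1:1:1:1 ratio.
Under the 1:1:1:1 hypothesis (Σ ratio = 4, N = 211):
  purple-stemmed cut-leaf: 211 × 1/4 = 52.75
  purple-stemmed potato-leaf: 211 × 1/4 = 52.75
  green-stemmed cut-leaf: 211 × 1/4 = 52.75
  green-stemmed potato-leaf: 211 × 1/4 = 52.75
χ² = Σ (O − E)² / E
  purple-stemmed cut-leaf: (52 − 52.75)² / 52.75 = 0.0107
  purple-stemmed potato-leaf: (56 − 52.75)² / 52.75 = 0.2002
  green-stemmed cut-leaf: (52 − 52.75)² / 52.75 = 0.0107
  green-stemmed potato-leaf: (51 − 52.75)² / 52.75 = 0.0581
χ² = 0.0107 + 0.2002 + 0.0107 + 0.0581 = 0.2797 ≈ 0.280
Degrees of freedom = 4 − 1 = 3; critical value at α = 0.05 is 7.815.
Since 0.280 < 7.815, we fail to reject the null hypothesis — the data are consistent with the 1:1:1:1 ratio.

0.280; consistent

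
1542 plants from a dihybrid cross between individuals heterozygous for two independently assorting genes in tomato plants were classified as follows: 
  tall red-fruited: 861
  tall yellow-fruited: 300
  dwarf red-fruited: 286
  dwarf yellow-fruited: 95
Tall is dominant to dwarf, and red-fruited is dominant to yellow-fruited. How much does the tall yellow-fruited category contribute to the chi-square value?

0.409

A dihybrid F₂ with independent assortment and complete dominance at both loci gives a 9:3:3:1 phenotypic ratio.
Expected counts for N = 1542 under a 9:3:3:1 ratio (total parts = 16):
  tall red-fruited: 1542 × 9/16 = 867.375
  tall yellow-fruited: 1542 × 3/16 = 289.125
  dwarf red-fruited: 1542 × 3/16 = 289.125
  dwarf yellow-fruited: 1542 × 1/16 = 96.375
Contribution of tall yellow-fruited: (300 − 289.125)² / 289.125 = 0.4090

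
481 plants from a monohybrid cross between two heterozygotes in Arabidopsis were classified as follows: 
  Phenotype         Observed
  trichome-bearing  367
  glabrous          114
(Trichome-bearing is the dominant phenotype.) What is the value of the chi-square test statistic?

For a monohybrid cross between heterozygotes with complete dominance, the expected phenotypic ratio is 3:1.
Total ratio parts = 4. Expected numbers out of 481:
  trichome-bearing: 481 × 3/4 = 360.75
  glabrous: 481 × 1/4 = 120.25
χ² = Σ (O − E)² / E
  trichome-bearing: (367 − 360.75)² / 360.75 = 0.1083
  glabrous: (114 − 120.25)² / 120.25 = 0.3248
χ² = 0.1083 + 0.3248 = 0.4331 ≈ 0.433

0.433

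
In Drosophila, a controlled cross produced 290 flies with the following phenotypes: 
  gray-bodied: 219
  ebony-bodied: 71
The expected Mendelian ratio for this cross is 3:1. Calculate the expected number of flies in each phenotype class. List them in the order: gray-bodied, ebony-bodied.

Expected counts for N = 290 under a 3:1 ratio (total parts = 4):
  gray-bodied: 290 × 3/4 = 217.5
  ebony-bodied: 290 × 1/4 = 72.5

217.5, 72.5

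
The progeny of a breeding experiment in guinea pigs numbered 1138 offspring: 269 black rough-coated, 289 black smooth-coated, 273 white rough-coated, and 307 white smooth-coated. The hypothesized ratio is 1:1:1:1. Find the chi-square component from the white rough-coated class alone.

0.465

Total ratio parts = 4. Expected numbers out of 1138:
  black rough-coated: 1138 × 1/4 = 284.5
  black smooth-coated: 1138 × 1/4 = 284.5
  white rough-coated: 1138 × 1/4 = 284.5
  white smooth-coated: 1138 × 1/4 = 284.5
Contribution of white rough-coated: (273 − 284.5)² / 284.5 = 0.4649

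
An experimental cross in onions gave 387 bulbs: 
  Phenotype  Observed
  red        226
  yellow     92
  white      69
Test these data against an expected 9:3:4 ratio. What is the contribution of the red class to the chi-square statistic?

The 9:3:4 ratio has 16 parts, so with N = 387 the expected counts are:
  red: 387 × 9/16 = 217.6875
  yellow: 387 × 3/16 = 72.5625
  white: 387 × 4/16 = 96.75
Contribution of red: (226 − 217.6875)² / 217.6875 = 0.3174

0.317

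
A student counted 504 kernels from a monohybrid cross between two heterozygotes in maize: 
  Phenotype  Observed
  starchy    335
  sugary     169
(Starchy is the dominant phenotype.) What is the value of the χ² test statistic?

For a monohybrid cross between heterozygotes with complete dominance, the expected phenotypic ratio is 3:1.
Total ratio parts = 4. Expected numbers out of 504:
  starchy: 504 × 3/4 = 378
  sugary: 504 × 1/4 = 126
χ² = Σ (O − E)² / E
  starchy: (335 − 378)² / 378 = 4.8915
  sugary: (169 − 126)² / 126 = 14.6746
χ² = 4.8915 + 14.6746 = 19.5661 ≈ 19.566

19.566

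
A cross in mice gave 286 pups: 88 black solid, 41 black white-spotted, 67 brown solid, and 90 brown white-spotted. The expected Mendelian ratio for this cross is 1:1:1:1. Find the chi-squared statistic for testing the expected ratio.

Expected counts for N = 286 under a 1:1:1:1 ratio (total parts = 4):
  black solid: 286 × 1/4 = 71.5
  black white-spotted: 286 × 1/4 = 71.5
  brown solid: 286 × 1/4 = 71.5
  brown white-spotted: 286 × 1/4 = 71.5
χ² = Σ (O − E)² / E
  black solid: (88 − 71.5)² / 71.5 = 3.8077
  black white-spotted: (41 − 71.5)² / 71.5 = 13.0105
  brown solid: (67 − 71.5)² / 71.5 = 0.2832
  brown white-spotted: (90 − 71.5)² / 71.5 = 4.7867
χ² = 3.8077 + 13.0105 + 0.2832 + 4.7867 = 21.8881 ≈ 21.888

21.888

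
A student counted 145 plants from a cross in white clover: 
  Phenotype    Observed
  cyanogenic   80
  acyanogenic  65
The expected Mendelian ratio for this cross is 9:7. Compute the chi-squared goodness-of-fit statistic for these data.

0.068

Under the 9:7 hypothesis (Σ ratio = 16, N = 145):
  cyanogenic: 145 × 9/16 = 81.5625
  acyanogenic: 145 × 7/16 = 63.4375
χ² = Σ (O − E)² / E
  cyanogenic: (80 − 81.5625)² / 81.5625 = 0.0299
  acyanogenic: (65 − 63.4375)² / 63.4375 = 0.0385
χ² = 0.0299 + 0.0385 = 0.0684 ≈ 0.068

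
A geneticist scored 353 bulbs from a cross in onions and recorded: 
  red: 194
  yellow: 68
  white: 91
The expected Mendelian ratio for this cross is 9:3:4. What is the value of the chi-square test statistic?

Under the 9:3:4 hypothesis (Σ ratio = 16, N = 353):
  red: 353 × 9/16 = 198.5625
  yellow: 353 × 3/16 = 66.1875
  white: 353 × 4/16 = 88.25
χ² = Σ (O − E)² / E
  red: (194 − 198.5625)² / 198.5625 = 0.1048
  yellow: (68 − 66.1875)² / 66.1875 = 0.0496
  white: (91 − 88.25)² / 88.25 = 0.0857
χ² = 0.1048 + 0.0496 + 0.0857 = 0.2401 ≈ 0.240

0.240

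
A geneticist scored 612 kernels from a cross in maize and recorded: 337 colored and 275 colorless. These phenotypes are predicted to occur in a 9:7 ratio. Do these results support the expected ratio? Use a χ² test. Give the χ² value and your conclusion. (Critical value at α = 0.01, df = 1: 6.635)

0.349; consistent

Under the 9:7 hypothesis (Σ ratio = 16, N = 612):
  colored: 612 × 9/16 = 344.25
  colorless: 612 × 7/16 = 267.75
χ² = Σ (O − E)² / E
  colored: (337 − 344.25)² / 344.25 = 0.1527
  colorless: (275 − 267.75)² / 267.75 = 0.1963
χ² = 0.1527 + 0.1963 = 0.349
Degrees of freedom = 2 − 1 = 1; critical value at α = 0.01 is 6.635.
Since 0.349 < 6.635, we fail to reject the null hypothesis — the data are consistent with the 9:7 ratio.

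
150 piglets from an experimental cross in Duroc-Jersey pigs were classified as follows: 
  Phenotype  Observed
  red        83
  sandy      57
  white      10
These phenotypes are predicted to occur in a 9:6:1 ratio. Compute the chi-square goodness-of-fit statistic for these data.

0.074

Total ratio parts = 16. Expected numbers out of 150:
  red: 150 × 9/16 = 84.375
  sandy: 150 × 6/16 = 56.25
  white: 150 × 1/16 = 9.375
χ² = Σ (O − E)² / E
  red: (83 − 84.375)² / 84.375 = 0.0224
  sandy: (57 − 56.25)² / 56.25 = 0.0100
  white: (10 − 9.375)² / 9.375 = 0.0417
χ² = 0.0224 + 0.0100 + 0.0417 = 0.0741 ≈ 0.074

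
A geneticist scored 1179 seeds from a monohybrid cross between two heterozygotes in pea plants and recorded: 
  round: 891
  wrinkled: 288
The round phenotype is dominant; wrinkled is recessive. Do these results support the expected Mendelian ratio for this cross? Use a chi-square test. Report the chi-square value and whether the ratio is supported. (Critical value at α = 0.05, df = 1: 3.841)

0.206; consistent

For a monohybrid cross between heterozygotes with complete dominance, the expected phenotypic ratio is 3:1.
The 3:1 ratio has 4 parts, so with N = 1179 the expected counts are:
  round: 1179 × 3/4 = 884.25
  wrinkled: 1179 × 1/4 = 294.75
χ² = Σ (O − E)² / E
  round: (891 − 884.25)² / 884.25 = 0.0515
  wrinkled: (288 − 294.75)² / 294.75 = 0.1546
χ² = 0.0515 + 0.1546 = 0.2061 ≈ 0.206
Degrees of freedom = 2 − 1 = 1; critical value at α = 0.05 is 3.841.
Since 0.206 < 3.841, we fail to reject the null hypothesis — the data are consistent with the 3:1 ratio.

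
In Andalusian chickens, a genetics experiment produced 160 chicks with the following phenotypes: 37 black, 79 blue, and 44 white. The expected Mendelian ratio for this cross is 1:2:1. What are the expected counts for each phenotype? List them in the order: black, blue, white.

40, 80, 40

Under the 1:2:1 hypothesis (Σ ratio = 4, N = 160):
  black: 160 × 1/4 = 40
  blue: 160 × 2/4 = 80
  white: 160 × 1/4 = 40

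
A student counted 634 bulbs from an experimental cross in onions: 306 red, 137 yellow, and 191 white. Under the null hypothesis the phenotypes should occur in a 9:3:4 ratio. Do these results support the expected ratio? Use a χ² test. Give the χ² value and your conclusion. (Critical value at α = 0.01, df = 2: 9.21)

16.614; not consistent

Total ratio parts = 16. Expected numbers out of 634:
  red: 634 × 9/16 = 356.625
  yellow: 634 × 3/16 = 118.875
  white: 634 × 4/16 = 158.5
χ² = Σ (O − E)² / E
  red: (306 − 356.625)² / 356.625 = 7.1865
  yellow: (137 − 118.875)² / 118.875 = 2.7635
  white: (191 − 158.5)² / 158.5 = 6.6640
χ² = 7.1865 + 2.7635 + 6.6640 = 16.614
Degrees of freedom = 3 − 1 = 2; critical value at α = 0.01 is 9.21.
Since 16.614 > 9.21, we reject the null hypothesis — the data do not fit the 9:3:4 ratio.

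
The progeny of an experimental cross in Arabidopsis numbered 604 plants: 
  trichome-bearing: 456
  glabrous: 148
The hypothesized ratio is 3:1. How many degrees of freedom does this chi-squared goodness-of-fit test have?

1

A goodness-of-fit test with 2 phenotype classes has df = 2 − 1 = 1.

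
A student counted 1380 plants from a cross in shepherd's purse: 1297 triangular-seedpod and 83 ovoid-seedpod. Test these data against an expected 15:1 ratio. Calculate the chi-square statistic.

0.131

Total ratio parts = 16. Expected numbers out of 1380:
  triangular-seedpod: 1380 × 15/16 = 1293.75
  ovoid-seedpod: 1380 × 1/16 = 86.25
χ² = Σ (O − E)² / E
  triangular-seedpod: (1297 − 1293.75)² / 1293.75 = 0.0082
  ovoid-seedpod: (83 − 86.25)² / 86.25 = 0.1225
χ² = 0.0082 + 0.1225 = 0.1307 ≈ 0.131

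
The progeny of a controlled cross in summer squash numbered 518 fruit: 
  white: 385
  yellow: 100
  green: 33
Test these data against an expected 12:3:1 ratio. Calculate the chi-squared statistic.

The 12:3:1 ratio has 16 parts, so with N = 518 the expected counts are:
  white: 518 × 12/16 = 388.5
  yellow: 518 × 3/16 = 97.125
  green: 518 × 1/16 = 32.375
χ² = Σ (O − E)² / E
  white: (385 − 388.5)² / 388.5 = 0.0315
  yellow: (100 − 97.125)² / 97.125 = 0.0851
  green: (33 − 32.375)² / 32.375 = 0.0121
χ² = 0.0315 + 0.0851 + 0.0121 = 0.1287 ≈ 0.129

0.129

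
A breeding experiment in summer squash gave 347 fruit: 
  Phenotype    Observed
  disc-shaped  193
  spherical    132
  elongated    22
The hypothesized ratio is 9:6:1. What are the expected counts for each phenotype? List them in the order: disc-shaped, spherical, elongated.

Total ratio parts = 16. Expected numbers out of 347:
  disc-shaped: 347 × 9/16 = 195.1875
  spherical: 347 × 6/16 = 130.125
  elongated: 347 × 1/16 = 21.6875

195.1875, 130.125, 21.6875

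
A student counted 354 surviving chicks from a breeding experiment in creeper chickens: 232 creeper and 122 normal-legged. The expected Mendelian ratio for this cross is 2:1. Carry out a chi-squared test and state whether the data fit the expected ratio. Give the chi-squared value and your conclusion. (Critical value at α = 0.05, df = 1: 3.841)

0.203; consistent

Under the 2:1 hypothesis (Σ ratio = 3, N = 354):
  creeper: 354 × 2/3 = 236
  normal-legged: 354 × 1/3 = 118
χ² = Σ (O − E)² / E
  creeper: (232 − 236)² / 236 = 0.0678
  normal-legged: (122 − 118)² / 118 = 0.1356
χ² = 0.0678 + 0.1356 = 0.2034 ≈ 0.203
Degrees of freedom = 2 − 1 = 1; critical value at α = 0.05 is 3.841.
Since 0.203 < 3.841, we fail to reject the null hypothesis — the data are consistent with the 2:1 ratio.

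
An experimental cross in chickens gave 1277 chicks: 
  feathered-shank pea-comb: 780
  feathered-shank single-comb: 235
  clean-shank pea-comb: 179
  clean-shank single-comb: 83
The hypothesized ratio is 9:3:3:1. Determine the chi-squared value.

20.762

Expected counts for N = 1277 under a 9:3:3:1 ratio (total parts = 16):
  feathered-shank pea-comb: 1277 × 9/16 = 718.3125
  feathered-shank single-comb: 1277 × 3/16 = 239.4375
  clean-shank pea-comb: 1277 × 3/16 = 239.4375
  clean-shank single-comb: 1277 × 1/16 = 79.8125
χ² = Σ (O − E)² / E
  feathered-shank pea-comb: (780 − 718.3125)² / 718.3125 = 5.2976
  feathered-shank single-comb: (235 − 239.4375)² / 239.4375 = 0.0822
  clean-shank pea-comb: (179 − 239.4375)² / 239.4375 = 15.2553
  clean-shank single-comb: (83 − 79.8125)² / 79.8125 = 0.1273
χ² = 5.2976 + 0.0822 + 15.2553 + 0.1273 = 20.7624 ≈ 20.762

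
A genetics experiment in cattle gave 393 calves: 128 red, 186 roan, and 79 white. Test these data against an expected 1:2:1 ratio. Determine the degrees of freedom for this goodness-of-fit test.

2

A goodness-of-fit test with 3 phenotype classes has df = 3 − 1 = 2.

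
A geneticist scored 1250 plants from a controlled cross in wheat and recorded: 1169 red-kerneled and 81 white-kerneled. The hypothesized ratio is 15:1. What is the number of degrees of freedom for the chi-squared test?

1

A goodness-of-fit test with 2 phenotype classes has df = 2 − 1 = 1.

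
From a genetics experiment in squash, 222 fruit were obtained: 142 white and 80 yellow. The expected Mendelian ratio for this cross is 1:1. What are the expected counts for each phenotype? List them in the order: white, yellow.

111, 111

Under the 1:1 hypothesis (Σ ratio = 2, N = 222):
  white: 222 × 1/2 = 111
  yellow: 222 × 1/2 = 111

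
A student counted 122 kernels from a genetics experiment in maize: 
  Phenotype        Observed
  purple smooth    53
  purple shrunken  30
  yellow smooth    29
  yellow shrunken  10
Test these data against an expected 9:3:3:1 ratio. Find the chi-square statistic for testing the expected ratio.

Total ratio parts = 16. Expected numbers out of 122:
  purple smooth: 122 × 9/16 = 68.625
  purple shrunken: 122 × 3/16 = 22.875
  yellow smooth: 122 × 3/16 = 22.875
  yellow shrunken: 122 × 1/16 = 7.625
χ² = Σ (O − E)² / E
  purple smooth: (53 − 68.625)² / 68.625 = 3.5576
  purple shrunken: (30 − 22.875)² / 22.875 = 2.2193
  yellow smooth: (29 − 22.875)² / 22.875 = 1.6400
  yellow shrunken: (10 − 7.625)² / 7.625 = 0.7398
χ² = 3.5576 + 2.2193 + 1.6400 + 0.7398 = 8.1567 ≈ 8.157

8.157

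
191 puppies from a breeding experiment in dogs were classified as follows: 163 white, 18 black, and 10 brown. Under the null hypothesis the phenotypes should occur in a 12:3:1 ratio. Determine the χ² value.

11.897

Expected counts for N = 191 under a 12:3:1 ratio (total parts = 16):
  white: 191 × 12/16 = 143.25
  black: 191 × 3/16 = 35.8125
  brown: 191 × 1/16 = 11.9375
χ² = Σ (O − E)² / E
  white: (163 − 143.25)² / 143.25 = 2.7229
  black: (18 − 35.8125)² / 35.8125 = 8.8596
  brown: (10 − 11.9375)² / 11.9375 = 0.3145
χ² = 2.7229 + 8.8596 + 0.3145 = 11.897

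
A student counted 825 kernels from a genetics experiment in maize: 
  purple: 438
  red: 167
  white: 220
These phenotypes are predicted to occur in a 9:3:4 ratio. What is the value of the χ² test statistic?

Expected counts for N = 825 under a 9:3:4 ratio (total parts = 16):
  purple: 825 × 9/16 = 464.0625
  red: 825 × 3/16 = 154.6875
  white: 825 × 4/16 = 206.25
χ² = Σ (O − E)² / E
  purple: (438 − 464.0625)² / 464.0625 = 1.4637
  red: (167 − 154.6875)² / 154.6875 = 0.9800
  white: (220 − 206.25)² / 206.25 = 0.9167
χ² = 1.4637 + 0.9800 + 0.9167 = 3.3604 ≈ 3.360

3.360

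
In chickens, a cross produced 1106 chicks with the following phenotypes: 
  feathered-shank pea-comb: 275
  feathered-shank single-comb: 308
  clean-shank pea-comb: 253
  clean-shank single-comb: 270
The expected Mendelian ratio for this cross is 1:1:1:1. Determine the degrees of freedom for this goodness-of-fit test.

A goodness-of-fit test with 4 phenotype classes has df = 4 − 1 = 3.

3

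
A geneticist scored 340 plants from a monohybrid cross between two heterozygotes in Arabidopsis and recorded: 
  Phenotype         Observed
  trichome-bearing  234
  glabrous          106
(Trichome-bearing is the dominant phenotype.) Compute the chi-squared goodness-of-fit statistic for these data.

For a monohybrid cross between heterozygotes with complete dominance, the expected phenotypic ratio is 3:1.
The 3:1 ratio has 4 parts, so with N = 340 the expected counts are:
  trichome-bearing: 340 × 3/4 = 255
  glabrous: 340 × 1/4 = 85
χ² = Σ (O − E)² / E
  trichome-bearing: (234 − 255)² / 255 = 1.7294
  glabrous: (106 − 85)² / 85 = 5.1882
χ² = 1.7294 + 5.1882 = 6.9176 ≈ 6.918

6.918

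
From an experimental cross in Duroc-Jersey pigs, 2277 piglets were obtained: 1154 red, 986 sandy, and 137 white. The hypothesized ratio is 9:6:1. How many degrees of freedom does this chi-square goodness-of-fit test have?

2

A goodness-of-fit test with 3 phenotype classes has df = 3 − 1 = 2.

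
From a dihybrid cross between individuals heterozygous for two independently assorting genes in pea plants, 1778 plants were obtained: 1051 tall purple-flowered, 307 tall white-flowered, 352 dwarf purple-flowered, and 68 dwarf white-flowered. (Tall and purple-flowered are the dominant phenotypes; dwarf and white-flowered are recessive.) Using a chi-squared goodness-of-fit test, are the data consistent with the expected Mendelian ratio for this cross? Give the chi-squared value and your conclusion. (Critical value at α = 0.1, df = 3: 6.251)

22.451; not consistent

A dihybrid F₂ with independent assortment and complete dominance at both loci gives a 9:3:3:1 phenotypic ratio.
The 9:3:3:1 ratio has 16 parts, so with N = 1778 the expected counts are:
  tall purple-flowered: 1778 × 9/16 = 1000.125
  tall white-flowered: 1778 × 3/16 = 333.375
  dwarf purple-flowered: 1778 × 3/16 = 333.375
  dwarf white-flowered: 1778 × 1/16 = 111.125
χ² = Σ (O − E)² / E
  tall purple-flowered: (1051 − 1000.125)² / 1000.125 = 2.5879
  tall white-flowered: (307 − 333.375)² / 333.375 = 2.0867
  dwarf purple-flowered: (352 − 333.375)² / 333.375 = 1.0405
  dwarf white-flowered: (68 − 111.125)² / 111.125 = 16.7358
χ² = 2.5879 + 2.0867 + 1.0405 + 16.7358 = 22.4509 ≈ 22.451
Degrees of freedom = 4 − 1 = 3; critical value at α = 0.1 is 6.251.
Since 22.451 > 6.251, we reject the null hypothesis — the data do not fit the 9:3:3:1 ratio.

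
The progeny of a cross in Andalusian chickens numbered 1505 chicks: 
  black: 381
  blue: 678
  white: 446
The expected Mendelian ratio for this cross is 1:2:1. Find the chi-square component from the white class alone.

Under the 1:2:1 hypothesis (Σ ratio = 4, N = 1505):
  black: 1505 × 1/4 = 376.25
  blue: 1505 × 2/4 = 752.5
  white: 1505 × 1/4 = 376.25
Contribution of white: (446 − 376.25)² / 376.25 = 12.9304

12.930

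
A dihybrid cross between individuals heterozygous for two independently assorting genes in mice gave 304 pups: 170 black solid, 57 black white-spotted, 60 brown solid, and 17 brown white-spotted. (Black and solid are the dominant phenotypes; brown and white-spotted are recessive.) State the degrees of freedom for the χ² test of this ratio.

A dihybrid F₂ with independent assortment and complete dominance at both loci gives a 9:3:3:1 phenotypic ratio.
A goodness-of-fit test with 4 phenotype classes has df = 4 − 1 = 3.

3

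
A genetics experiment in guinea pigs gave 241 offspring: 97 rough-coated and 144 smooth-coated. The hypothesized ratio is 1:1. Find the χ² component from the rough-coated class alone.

The 1:1 ratio has 2 parts, so with N = 241 the expected counts are:
  rough-coated: 241 × 1/2 = 120.5
  smooth-coated: 241 × 1/2 = 120.5
Contribution of rough-coated: (97 − 120.5)² / 120.5 = 4.5830

4.583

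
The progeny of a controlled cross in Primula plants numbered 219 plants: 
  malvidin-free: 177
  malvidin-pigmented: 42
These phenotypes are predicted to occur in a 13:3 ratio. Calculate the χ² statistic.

0.026

Total ratio parts = 16. Expected numbers out of 219:
  malvidin-free: 219 × 13/16 = 177.9375
  malvidin-pigmented: 219 × 3/16 = 41.0625
χ² = Σ (O − E)² / E
  malvidin-free: (177 − 177.9375)² / 177.9375 = 0.0049
  malvidin-pigmented: (42 − 41.0625)² / 41.0625 = 0.0214
χ² = 0.0049 + 0.0214 = 0.0263 ≈ 0.026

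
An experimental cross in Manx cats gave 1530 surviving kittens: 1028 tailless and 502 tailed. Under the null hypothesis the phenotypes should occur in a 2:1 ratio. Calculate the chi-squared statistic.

Total ratio parts = 3. Expected numbers out of 1530:
  tailless: 1530 × 2/3 = 1020
  tailed: 1530 × 1/3 = 510
χ² = Σ (O − E)² / E
  tailless: (1028 − 1020)² / 1020 = 0.0627
  tailed: (502 − 510)² / 510 = 0.1255
χ² = 0.0627 + 0.1255 = 0.1882 ≈ 0.188

0.188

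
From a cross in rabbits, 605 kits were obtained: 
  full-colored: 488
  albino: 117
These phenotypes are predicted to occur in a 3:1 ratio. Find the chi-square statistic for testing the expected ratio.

10.341

The 3:1 ratio has 4 parts, so with N = 605 the expected counts are:
  full-colored: 605 × 3/4 = 453.75
  albino: 605 × 1/4 = 151.25
χ² = Σ (O − E)² / E
  full-colored: (488 − 453.75)² / 453.75 = 2.5853
  albino: (117 − 151.25)² / 151.25 = 7.7558
χ² = 2.5853 + 7.7558 = 10.3411 ≈ 10.341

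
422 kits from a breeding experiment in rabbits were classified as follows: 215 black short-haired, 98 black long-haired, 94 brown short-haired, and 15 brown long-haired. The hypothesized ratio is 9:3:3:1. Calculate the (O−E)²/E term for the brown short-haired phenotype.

2.796

The 9:3:3:1 ratio has 16 parts, so with N = 422 the expected counts are:
  black short-haired: 422 × 9/16 = 237.375
  black long-haired: 422 × 3/16 = 79.125
  brown short-haired: 422 × 3/16 = 79.125
  brown long-haired: 422 × 1/16 = 26.375
Contribution of brown short-haired: (94 − 79.125)² / 79.125 = 2.7964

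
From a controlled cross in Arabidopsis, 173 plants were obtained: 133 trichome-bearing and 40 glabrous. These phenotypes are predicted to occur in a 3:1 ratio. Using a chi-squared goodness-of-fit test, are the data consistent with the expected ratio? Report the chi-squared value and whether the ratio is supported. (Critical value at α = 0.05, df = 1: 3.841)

0.326; consistent

Total ratio parts = 4. Expected numbers out of 173:
  trichome-bearing: 173 × 3/4 = 129.75
  glabrous: 173 × 1/4 = 43.25
χ² = Σ (O − E)² / E
  trichome-bearing: (133 − 129.75)² / 129.75 = 0.0814
  glabrous: (40 − 43.25)² / 43.25 = 0.2442
χ² = 0.0814 + 0.2442 = 0.3256 ≈ 0.326
Degrees of freedom = 2 − 1 = 1; critical value at α = 0.05 is 3.841.
Since 0.326 < 3.841, we fail to reject the null hypothesis — the data are consistent with the 3:1 ratio.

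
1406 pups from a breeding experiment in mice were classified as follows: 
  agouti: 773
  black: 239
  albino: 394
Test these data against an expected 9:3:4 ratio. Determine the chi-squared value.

7.843

The 9:3:4 ratio has 16 parts, so with N = 1406 the expected counts are:
  agouti: 1406 × 9/16 = 790.875
  black: 1406 × 3/16 = 263.625
  albino: 1406 × 4/16 = 351.5
χ² = Σ (O − E)² / E
  agouti: (773 − 790.875)² / 790.875 = 0.4040
  black: (239 − 263.625)² / 263.625 = 2.3002
  albino: (394 − 351.5)² / 351.5 = 5.1387
χ² = 0.4040 + 2.3002 + 5.1387 = 7.8429 ≈ 7.843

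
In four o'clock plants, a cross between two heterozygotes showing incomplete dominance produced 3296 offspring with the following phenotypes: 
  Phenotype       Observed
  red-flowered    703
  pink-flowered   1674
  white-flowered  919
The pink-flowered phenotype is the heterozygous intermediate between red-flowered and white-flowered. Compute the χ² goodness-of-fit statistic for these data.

29.131

With incomplete dominance, a heterozygote × heterozygote cross gives a 1:2:1 phenotypic ratio.
The 1:2:1 ratio has 4 parts, so with N = 3296 the expected counts are:
  red-flowered: 3296 × 1/4 = 824
  pink-flowered: 3296 × 2/4 = 1648
  white-flowered: 3296 × 1/4 = 824
χ² = Σ (O − E)² / E
  red-flowered: (703 − 824)² / 824 = 17.7682
  pink-flowered: (1674 − 1648)² / 1648 = 0.4102
  white-flowered: (919 − 824)² / 824 = 10.9527
χ² = 17.7682 + 0.4102 + 10.9527 = 29.1311 ≈ 29.131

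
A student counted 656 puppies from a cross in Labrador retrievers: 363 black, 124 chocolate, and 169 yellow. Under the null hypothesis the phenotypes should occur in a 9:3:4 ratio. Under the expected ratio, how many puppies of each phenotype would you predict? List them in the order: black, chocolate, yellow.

Under the 9:3:4 hypothesis (Σ ratio = 16, N = 656):
  black: 656 × 9/16 = 369
  chocolate: 656 × 3/16 = 123
  yellow: 656 × 4/16 = 164

369, 123, 164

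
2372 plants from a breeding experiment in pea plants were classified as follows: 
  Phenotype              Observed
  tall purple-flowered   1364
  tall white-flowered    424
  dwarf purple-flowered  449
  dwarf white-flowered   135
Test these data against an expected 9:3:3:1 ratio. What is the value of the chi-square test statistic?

2.856

Expected counts for N = 2372 under a 9:3:3:1 ratio (total parts = 16):
  tall purple-flowered: 2372 × 9/16 = 1334.25
  tall white-flowered: 2372 × 3/16 = 444.75
  dwarf purple-flowered: 2372 × 3/16 = 444.75
  dwarf white-flowered: 2372 × 1/16 = 148.25
χ² = Σ (O − E)² / E
  tall purple-flowered: (1364 − 1334.25)² / 1334.25 = 0.6633
  tall white-flowered: (424 − 444.75)² / 444.75 = 0.9681
  dwarf purple-flowered: (449 − 444.75)² / 444.75 = 0.0406
  dwarf white-flowered: (135 − 148.25)² / 148.25 = 1.1842
χ² = 0.6633 + 0.9681 + 0.0406 + 1.1842 = 2.8562 ≈ 2.856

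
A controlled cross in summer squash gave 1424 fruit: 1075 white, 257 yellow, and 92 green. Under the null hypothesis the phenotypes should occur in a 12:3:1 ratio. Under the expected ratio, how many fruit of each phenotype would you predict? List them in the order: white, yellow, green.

Expected counts for N = 1424 under a 12:3:1 ratio (total parts = 16):
  white: 1424 × 12/16 = 1068
  yellow: 1424 × 3/16 = 267
  green: 1424 × 1/16 = 89

1068, 267, 89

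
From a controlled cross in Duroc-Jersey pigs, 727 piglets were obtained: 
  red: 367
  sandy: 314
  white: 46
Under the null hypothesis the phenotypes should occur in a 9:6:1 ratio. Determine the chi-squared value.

The 9:6:1 ratio has 16 parts, so with N = 727 the expected counts are:
  red: 727 × 9/16 = 408.9375
  sandy: 727 × 6/16 = 272.625
  white: 727 × 1/16 = 45.4375
χ² = Σ (O − E)² / E
  red: (367 − 408.9375)² / 408.9375 = 4.3008
  sandy: (314 − 272.625)² / 272.625 = 6.2793
  white: (46 − 45.4375)² / 45.4375 = 0.0070
χ² = 4.3008 + 6.2793 + 0.0070 = 10.5871 ≈ 10.587

10.587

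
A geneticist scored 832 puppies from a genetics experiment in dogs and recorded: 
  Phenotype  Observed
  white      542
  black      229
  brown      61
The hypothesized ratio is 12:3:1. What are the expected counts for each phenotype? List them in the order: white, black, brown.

Under the 12:3:1 hypothesis (Σ ratio = 16, N = 832):
  white: 832 × 12/16 = 624
  black: 832 × 3/16 = 156
  brown: 832 × 1/16 = 52

624, 156, 52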